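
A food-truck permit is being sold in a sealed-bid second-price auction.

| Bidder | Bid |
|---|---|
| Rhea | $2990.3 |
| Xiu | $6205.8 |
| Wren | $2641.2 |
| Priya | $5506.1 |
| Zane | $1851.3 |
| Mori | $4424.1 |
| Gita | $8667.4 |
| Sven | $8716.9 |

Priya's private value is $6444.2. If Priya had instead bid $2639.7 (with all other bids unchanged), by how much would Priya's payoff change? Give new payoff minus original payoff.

$0

The highest bid among the other bidders is $8716.9; Priya's bid doesn't change that.
Original bid $5506.1: Priya is not highest (top rival bid is $8716.9); payoff $0.
Alternative bid $2639.7: Priya is not highest (top rival bid is $8716.9); payoff $0.
Change in payoff = $0 − ($0) = $0.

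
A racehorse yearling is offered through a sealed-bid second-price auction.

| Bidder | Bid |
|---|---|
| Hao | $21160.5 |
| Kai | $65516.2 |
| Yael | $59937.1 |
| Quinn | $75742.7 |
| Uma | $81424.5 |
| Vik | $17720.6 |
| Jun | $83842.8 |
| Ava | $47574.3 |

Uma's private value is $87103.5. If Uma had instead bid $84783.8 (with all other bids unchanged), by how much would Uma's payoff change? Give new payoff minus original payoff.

The highest bid among the other bidders is $83842.8; Uma's bid doesn't change that.
Original bid $81424.5: Uma is not highest (top rival bid is $83842.8); payoff $0.
Alternative bid $84783.8: Uma is highest, pays the top rival bid $83842.8; payoff $87103.5 − $83842.8 = $3260.7.
Change in payoff = $3260.7 − ($0) = $3260.7.

$3260.7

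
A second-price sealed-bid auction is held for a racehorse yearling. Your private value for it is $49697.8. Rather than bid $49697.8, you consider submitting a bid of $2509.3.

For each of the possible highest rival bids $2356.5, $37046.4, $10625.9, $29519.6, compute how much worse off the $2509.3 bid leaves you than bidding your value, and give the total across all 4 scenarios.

The deviation costs you only when the competing bid falls strictly between $2509.3 and $49697.8; elsewhere both bids give the same outcome.
$2356.5: outcomes coincide → loss $0.
$37046.4: truthful payoff $12651.4, deviation payoff $0 → loss $12651.4.
$10625.9: truthful payoff $39071.9, deviation payoff $0 → loss $39071.9.
$29519.6: truthful payoff $20178.2, deviation payoff $0 → loss $20178.2.
Total loss = $12651.4 + $39071.9 + $20178.2 = $71901.5.

$71901.5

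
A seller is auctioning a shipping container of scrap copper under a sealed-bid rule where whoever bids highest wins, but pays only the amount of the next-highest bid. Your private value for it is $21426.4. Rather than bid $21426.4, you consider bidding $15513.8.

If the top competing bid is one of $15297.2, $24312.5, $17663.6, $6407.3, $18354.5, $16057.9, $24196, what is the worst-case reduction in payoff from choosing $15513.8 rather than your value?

$5368.5

$15297.2: same outcome either way → loss $0.
$24312.5: same outcome either way → loss $0.
$17663.6: truthful gives $3762.8, deviation gives $0 → loss $3762.8.
$6407.3: same outcome either way → loss $0.
$18354.5: truthful gives $3071.9, deviation gives $0 → loss $3071.9.
$16057.9: truthful gives $5368.5, deviation gives $0 → loss $5368.5.
$24196: same outcome either way → loss $0.
Maximum loss: $5368.5.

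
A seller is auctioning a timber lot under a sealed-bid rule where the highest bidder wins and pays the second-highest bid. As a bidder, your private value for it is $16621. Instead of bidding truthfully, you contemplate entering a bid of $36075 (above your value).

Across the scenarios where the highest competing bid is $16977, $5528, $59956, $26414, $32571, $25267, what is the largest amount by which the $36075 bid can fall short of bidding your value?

$16977: truthful gives $0, deviation gives −$356 → loss $356.
$5528: same outcome either way → loss $0.
$59956: same outcome either way → loss $0.
$26414: truthful gives $0, deviation gives −$9793 → loss $9793.
$32571: truthful gives $0, deviation gives −$15950 → loss $15950.
$25267: truthful gives $0, deviation gives −$8646 → loss $8646.
Maximum loss: $15950.

$15950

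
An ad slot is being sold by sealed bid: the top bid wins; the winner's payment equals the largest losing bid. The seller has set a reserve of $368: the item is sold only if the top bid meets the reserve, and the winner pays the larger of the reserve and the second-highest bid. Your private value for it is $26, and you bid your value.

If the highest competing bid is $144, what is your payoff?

$0

Your bid $26 is below the highest competing bid $144, so you lose. Payoff $0.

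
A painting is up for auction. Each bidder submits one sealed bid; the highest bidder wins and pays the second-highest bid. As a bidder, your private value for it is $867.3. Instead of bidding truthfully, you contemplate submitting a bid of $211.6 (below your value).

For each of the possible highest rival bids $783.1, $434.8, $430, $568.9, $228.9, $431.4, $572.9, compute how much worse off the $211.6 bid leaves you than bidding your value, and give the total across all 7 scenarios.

$2621.1

The deviation costs you only when the competing bid falls strictly between $211.6 and $867.3; elsewhere both bids give the same outcome.
$783.1: truthful payoff $84.2, deviation payoff $0 → loss $84.2.
$434.8: truthful payoff $432.5, deviation payoff $0 → loss $432.5.
$430: truthful payoff $437.3, deviation payoff $0 → loss $437.3.
$568.9: truthful payoff $298.4, deviation payoff $0 → loss $298.4.
$228.9: truthful payoff $638.4, deviation payoff $0 → loss $638.4.
$431.4: truthful payoff $435.9, deviation payoff $0 → loss $435.9.
$572.9: truthful payoff $294.4, deviation payoff $0 → loss $294.4.
Total loss = $84.2 + $432.5 + $437.3 + $298.4 + $638.4 + $435.9 + $294.4 = $2621.1.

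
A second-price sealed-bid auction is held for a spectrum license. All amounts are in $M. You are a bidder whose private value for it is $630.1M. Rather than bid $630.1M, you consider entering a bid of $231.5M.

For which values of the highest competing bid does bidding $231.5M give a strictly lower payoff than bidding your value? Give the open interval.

If the competing bid is below $231.5M, both bids win at the same price — no difference.
If it is above $630.1M, both bids lose — no difference.
If it lies strictly between $231.5M and $630.1M, bidding your value wins at a price below your value (positive payoff) while bidding $231.5M loses (payoff 0).
So the deviation strictly hurts on the open interval ($231.5M, $630.1M).
Truthful bidding weakly dominates here: raising your bid can only win items priced above your value, and lowering it can only forfeit items priced below.

($231.5M, $630.1M)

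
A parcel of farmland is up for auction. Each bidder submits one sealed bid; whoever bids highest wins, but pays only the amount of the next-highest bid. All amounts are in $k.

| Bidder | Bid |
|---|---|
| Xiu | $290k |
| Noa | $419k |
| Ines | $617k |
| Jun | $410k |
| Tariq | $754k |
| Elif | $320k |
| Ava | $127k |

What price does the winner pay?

Highest bid: Tariq at $754k, so Tariq wins.
Second-highest bid: Ines at $617k — that is the price the winner pays.

$617k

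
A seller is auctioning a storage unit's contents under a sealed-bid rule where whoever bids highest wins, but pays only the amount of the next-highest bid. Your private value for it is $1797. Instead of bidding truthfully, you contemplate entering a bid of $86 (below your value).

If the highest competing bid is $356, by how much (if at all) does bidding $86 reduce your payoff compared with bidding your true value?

$1441

Bidding your value $1797: you win (since $1797 > $356) and pay $356. Payoff $1441.
Bidding $86: you lose. Payoff $0.
The competing bid $356 lies between your shaded bid and your value, so underbidding forfeits an item you could have won at a profitable price.
Loss from deviating = $1441 − ($0) = $1441.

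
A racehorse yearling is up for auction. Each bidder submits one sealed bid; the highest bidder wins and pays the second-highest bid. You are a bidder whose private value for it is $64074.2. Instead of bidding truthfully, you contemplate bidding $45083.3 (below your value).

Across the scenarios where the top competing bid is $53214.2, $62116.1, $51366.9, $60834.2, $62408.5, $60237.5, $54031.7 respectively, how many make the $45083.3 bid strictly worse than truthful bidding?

7

The deviation hurts exactly when the highest competing bid lies strictly between $45083.3 and $64074.2 — underbidding then forfeits a profitable win.
$53214.2: inside the interval → strictly worse (loss $10860).
$62116.1: inside the interval → strictly worse (loss $1958.1).
$51366.9: inside the interval → strictly worse (loss $12707.3).
$60834.2: inside the interval → strictly worse (loss $3240).
$62408.5: inside the interval → strictly worse (loss $1665.7).
$60237.5: inside the interval → strictly worse (loss $3836.7).
$54031.7: inside the interval → strictly worse (loss $10042.5).
Count: 7.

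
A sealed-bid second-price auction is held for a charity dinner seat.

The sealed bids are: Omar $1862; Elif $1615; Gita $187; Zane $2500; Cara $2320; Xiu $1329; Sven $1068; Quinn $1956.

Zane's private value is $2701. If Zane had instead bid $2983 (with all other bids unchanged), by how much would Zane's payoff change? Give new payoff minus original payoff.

$0

The highest bid among the other bidders is $2320; Zane's bid doesn't change that.
Original bid $2500: Zane is highest, pays the top rival bid $2320; payoff $2701 − $2320 = $381.
Alternative bid $2983: Zane is highest, pays the top rival bid $2320; payoff $2701 − $2320 = $381.
Change in payoff = $381 − ($381) = $0.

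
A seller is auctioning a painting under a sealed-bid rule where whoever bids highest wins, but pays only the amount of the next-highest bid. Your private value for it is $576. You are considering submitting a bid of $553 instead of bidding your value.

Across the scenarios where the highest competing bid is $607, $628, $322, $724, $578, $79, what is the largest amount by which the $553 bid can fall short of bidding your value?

$607: same outcome either way → loss $0.
$628: same outcome either way → loss $0.
$322: same outcome either way → loss $0.
$724: same outcome either way → loss $0.
$578: same outcome either way → loss $0.
$79: same outcome either way → loss $0.
Maximum loss: $0.

$0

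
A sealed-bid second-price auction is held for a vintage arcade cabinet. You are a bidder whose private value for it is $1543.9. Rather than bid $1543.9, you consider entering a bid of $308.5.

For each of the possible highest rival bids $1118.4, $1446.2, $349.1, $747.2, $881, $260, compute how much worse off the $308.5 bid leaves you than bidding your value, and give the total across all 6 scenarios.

$3177.6

The deviation costs you only when the competing bid falls strictly between $308.5 and $1543.9; elsewhere both bids give the same outcome.
$1118.4: truthful payoff $425.5, deviation payoff $0 → loss $425.5.
$1446.2: truthful payoff $97.7, deviation payoff $0 → loss $97.7.
$349.1: truthful payoff $1194.8, deviation payoff $0 → loss $1194.8.
$747.2: truthful payoff $796.7, deviation payoff $0 → loss $796.7.
$881: truthful payoff $662.9, deviation payoff $0 → loss $662.9.
$260: outcomes coincide → loss $0.
Total loss = $425.5 + $97.7 + $1194.8 + $796.7 + $662.9 = $3177.6.
Truthful bidding weakly dominates here: raising your bid can only win items priced above your value, and lowering it can only forfeit items priced below.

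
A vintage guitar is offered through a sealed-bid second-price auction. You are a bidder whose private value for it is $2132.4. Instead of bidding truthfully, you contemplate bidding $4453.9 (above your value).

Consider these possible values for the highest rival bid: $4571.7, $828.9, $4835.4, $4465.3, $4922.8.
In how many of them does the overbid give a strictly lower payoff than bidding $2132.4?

0

The deviation hurts exactly when the highest competing bid lies strictly between $2132.4 and $4453.9 — overbidding then wins at a price above your value.
$4571.7: above both → same outcome either way.
$828.9: below both → same outcome either way.
$4835.4: above both → same outcome either way.
$4465.3: above both → same outcome either way.
$4922.8: above both → same outcome either way.
Count: 0.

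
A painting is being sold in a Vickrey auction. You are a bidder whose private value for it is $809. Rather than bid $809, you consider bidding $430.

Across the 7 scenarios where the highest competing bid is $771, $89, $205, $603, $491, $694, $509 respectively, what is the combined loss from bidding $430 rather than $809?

The deviation costs you only when the competing bid falls strictly between $430 and $809; elsewhere both bids give the same outcome.
$771: truthful payoff $38, deviation payoff $0 → loss $38.
$89: outcomes coincide → loss $0.
$205: outcomes coincide → loss $0.
$603: truthful payoff $206, deviation payoff $0 → loss $206.
$491: truthful payoff $318, deviation payoff $0 → loss $318.
$694: truthful payoff $115, deviation payoff $0 → loss $115.
$509: truthful payoff $300, deviation payoff $0 → loss $300.
Total loss = $38 + $206 + $318 + $115 + $300 = $977.

$977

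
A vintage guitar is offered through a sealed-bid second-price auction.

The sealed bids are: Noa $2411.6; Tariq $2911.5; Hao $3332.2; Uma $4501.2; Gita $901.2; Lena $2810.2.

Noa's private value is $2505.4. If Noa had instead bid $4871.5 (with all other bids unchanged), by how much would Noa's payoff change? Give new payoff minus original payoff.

−$1995.8

The highest bid among the other bidders is $4501.2; Noa's bid doesn't change that.
Original bid $2411.6: Noa is not highest (top rival bid is $4501.2); payoff $0.
Alternative bid $4871.5: Noa is highest, pays the top rival bid $4501.2; payoff $2505.4 − $4501.2 = −$1995.8.
Change in payoff = −$1995.8 − ($0) = −$1995.8.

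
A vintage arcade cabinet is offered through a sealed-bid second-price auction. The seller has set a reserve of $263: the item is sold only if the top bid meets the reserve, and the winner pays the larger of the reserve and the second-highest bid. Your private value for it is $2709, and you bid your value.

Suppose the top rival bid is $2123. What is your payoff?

$586

Your bid $2709 is the highest and exceeds the reserve.
Price = max(second-highest bid, reserve) = max($2123, $263) = $2123.
Payoff = $2709 − $2123 = $586.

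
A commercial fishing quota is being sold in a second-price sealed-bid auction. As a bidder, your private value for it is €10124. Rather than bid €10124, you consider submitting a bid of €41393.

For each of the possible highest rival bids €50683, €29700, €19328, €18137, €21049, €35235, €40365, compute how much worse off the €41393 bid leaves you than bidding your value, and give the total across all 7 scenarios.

The deviation costs you only when the competing bid falls strictly between €10124 and €41393; elsewhere both bids give the same outcome.
€50683: outcomes coincide → loss €0.
€29700: truthful payoff €0, deviation payoff −€19576 → loss €19576.
€19328: truthful payoff €0, deviation payoff −€9204 → loss €9204.
€18137: truthful payoff €0, deviation payoff −€8013 → loss €8013.
€21049: truthful payoff €0, deviation payoff −€10925 → loss €10925.
€35235: truthful payoff €0, deviation payoff −€25111 → loss €25111.
€40365: truthful payoff €0, deviation payoff −€30241 → loss €30241.
Total loss = €19576 + €9204 + €8013 + €10925 + €25111 + €30241 = €103070.
Because the price is fixed by the runner-up's bid, deviating from your value can only change a good outcome into a bad one — never the reverse.

€103070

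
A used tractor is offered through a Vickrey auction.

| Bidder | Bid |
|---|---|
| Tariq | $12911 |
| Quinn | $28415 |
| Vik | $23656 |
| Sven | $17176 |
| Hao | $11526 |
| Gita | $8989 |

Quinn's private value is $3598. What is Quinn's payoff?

Highest bid: Quinn at $28415, so Quinn wins.
Second-highest bid: Vik at $23656 — that is the price the winner pays.
Quinn's payoff = value − price = $3598 − $23656 = −$20058.

−$20058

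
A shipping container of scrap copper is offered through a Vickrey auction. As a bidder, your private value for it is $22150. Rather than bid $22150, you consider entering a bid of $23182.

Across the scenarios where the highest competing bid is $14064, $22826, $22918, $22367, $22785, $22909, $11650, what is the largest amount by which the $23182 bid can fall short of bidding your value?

$768

$14064: same outcome either way → loss $0.
$22826: truthful gives $0, deviation gives −$676 → loss $676.
$22918: truthful gives $0, deviation gives −$768 → loss $768.
$22367: truthful gives $0, deviation gives −$217 → loss $217.
$22785: truthful gives $0, deviation gives −$635 → loss $635.
$22909: truthful gives $0, deviation gives −$759 → loss $759.
$11650: same outcome either way → loss $0.
Maximum loss: $768.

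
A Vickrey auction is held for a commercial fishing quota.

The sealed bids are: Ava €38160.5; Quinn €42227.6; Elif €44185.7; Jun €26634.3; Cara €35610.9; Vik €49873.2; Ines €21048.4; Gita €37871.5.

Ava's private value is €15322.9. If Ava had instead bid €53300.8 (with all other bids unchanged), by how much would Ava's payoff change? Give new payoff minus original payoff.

The highest bid among the other bidders is €49873.2; Ava's bid doesn't change that.
Original bid €38160.5: Ava is not highest (top rival bid is €49873.2); payoff €0.
Alternative bid €53300.8: Ava is highest, pays the top rival bid €49873.2; payoff €15322.9 − €49873.2 = −€34550.3.
Change in payoff = −€34550.3 − (€0) = −€34550.3.

−€34550.3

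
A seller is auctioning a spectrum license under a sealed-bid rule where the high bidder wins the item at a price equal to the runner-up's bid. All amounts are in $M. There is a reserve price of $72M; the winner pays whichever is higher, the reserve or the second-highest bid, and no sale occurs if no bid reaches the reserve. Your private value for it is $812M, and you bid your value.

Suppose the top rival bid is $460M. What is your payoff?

Your bid $812M is the highest and exceeds the reserve.
Price = max(second-highest bid, reserve) = max($460M, $72M) = $460M.
Payoff = $812M − $460M = $352M.

$352M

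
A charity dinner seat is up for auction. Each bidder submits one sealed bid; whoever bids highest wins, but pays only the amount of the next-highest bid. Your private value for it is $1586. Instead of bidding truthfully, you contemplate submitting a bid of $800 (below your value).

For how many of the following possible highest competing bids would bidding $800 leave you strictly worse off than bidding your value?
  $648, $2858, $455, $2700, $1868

0

The deviation hurts exactly when the highest competing bid lies strictly between $800 and $1586 — underbidding then forfeits a profitable win.
$648: below both → same outcome either way.
$2858: above both → same outcome either way.
$455: below both → same outcome either way.
$2700: above both → same outcome either way.
$1868: above both → same outcome either way.
Count: 0.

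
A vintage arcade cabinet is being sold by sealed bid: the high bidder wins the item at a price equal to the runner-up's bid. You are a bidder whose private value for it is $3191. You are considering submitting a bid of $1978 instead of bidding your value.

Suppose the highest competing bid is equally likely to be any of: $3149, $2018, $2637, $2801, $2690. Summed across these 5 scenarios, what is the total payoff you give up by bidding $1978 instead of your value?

$2660

The deviation costs you only when the competing bid falls strictly between $1978 and $3191; elsewhere both bids give the same outcome.
$3149: truthful payoff $42, deviation payoff $0 → loss $42.
$2018: truthful payoff $1173, deviation payoff $0 → loss $1173.
$2637: truthful payoff $554, deviation payoff $0 → loss $554.
$2801: truthful payoff $390, deviation payoff $0 → loss $390.
$2690: truthful payoff $501, deviation payoff $0 → loss $501.
Total loss = $42 + $1173 + $554 + $390 + $501 = $2660.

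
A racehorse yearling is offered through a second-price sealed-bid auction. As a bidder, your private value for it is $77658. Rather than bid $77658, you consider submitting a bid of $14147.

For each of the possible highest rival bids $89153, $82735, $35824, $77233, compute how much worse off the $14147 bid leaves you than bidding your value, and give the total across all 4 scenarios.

$42259

The deviation costs you only when the competing bid falls strictly between $14147 and $77658; elsewhere both bids give the same outcome.
$89153: outcomes coincide → loss $0.
$82735: outcomes coincide → loss $0.
$35824: truthful payoff $41834, deviation payoff $0 → loss $41834.
$77233: truthful payoff $425, deviation payoff $0 → loss $425.
Total loss = $41834 + $425 = $42259.
Truthful bidding weakly dominates here: raising your bid can only win items priced above your value, and lowering it can only forfeit items priced below.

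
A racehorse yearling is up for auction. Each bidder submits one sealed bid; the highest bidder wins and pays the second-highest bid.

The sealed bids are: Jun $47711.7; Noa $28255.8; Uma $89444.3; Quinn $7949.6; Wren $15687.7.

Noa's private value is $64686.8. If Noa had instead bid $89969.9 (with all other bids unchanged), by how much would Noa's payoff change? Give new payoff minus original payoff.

−$24757.5

The highest bid among the other bidders is $89444.3; Noa's bid doesn't change that.
Original bid $28255.8: Noa is not highest (top rival bid is $89444.3); payoff $0.
Alternative bid $89969.9: Noa is highest, pays the top rival bid $89444.3; payoff $64686.8 − $89444.3 = −$24757.5.
Change in payoff = −$24757.5 − ($0) = −$24757.5.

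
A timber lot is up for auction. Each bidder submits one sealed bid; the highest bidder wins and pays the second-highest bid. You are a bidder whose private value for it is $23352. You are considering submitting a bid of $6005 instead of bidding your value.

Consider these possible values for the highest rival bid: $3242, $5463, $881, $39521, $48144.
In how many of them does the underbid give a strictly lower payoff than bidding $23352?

The deviation hurts exactly when the highest competing bid lies strictly between $6005 and $23352 — underbidding then forfeits a profitable win.
$3242: below both → same outcome either way.
$5463: below both → same outcome either way.
$881: below both → same outcome either way.
$39521: above both → same outcome either way.
$48144: above both → same outcome either way.
Count: 0.

0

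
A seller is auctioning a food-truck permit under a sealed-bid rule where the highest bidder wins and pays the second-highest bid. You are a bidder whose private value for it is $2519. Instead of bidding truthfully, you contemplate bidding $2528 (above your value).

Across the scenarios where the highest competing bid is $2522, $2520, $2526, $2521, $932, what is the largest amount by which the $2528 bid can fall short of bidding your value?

$7

$2522: truthful gives $0, deviation gives −$3 → loss $3.
$2520: truthful gives $0, deviation gives −$1 → loss $1.
$2526: truthful gives $0, deviation gives −$7 → loss $7.
$2521: truthful gives $0, deviation gives −$2 → loss $2.
$932: same outcome either way → loss $0.
Maximum loss: $7.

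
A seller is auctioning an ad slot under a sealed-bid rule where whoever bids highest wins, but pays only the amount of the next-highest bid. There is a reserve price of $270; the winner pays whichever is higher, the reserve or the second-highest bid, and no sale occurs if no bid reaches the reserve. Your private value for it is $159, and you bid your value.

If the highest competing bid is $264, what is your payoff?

$0

Your bid $159 is below the highest competing bid $264, so you lose. Payoff $0.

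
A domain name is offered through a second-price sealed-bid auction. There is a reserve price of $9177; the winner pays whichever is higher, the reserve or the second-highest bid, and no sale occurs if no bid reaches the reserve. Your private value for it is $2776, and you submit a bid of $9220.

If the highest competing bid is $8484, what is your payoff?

Your bid $9220 is the highest and exceeds the reserve.
Price = max(second-highest bid, reserve) = max($8484, $9177) = $9177.
Payoff = $2776 − $9177 = −$6401.

−$6401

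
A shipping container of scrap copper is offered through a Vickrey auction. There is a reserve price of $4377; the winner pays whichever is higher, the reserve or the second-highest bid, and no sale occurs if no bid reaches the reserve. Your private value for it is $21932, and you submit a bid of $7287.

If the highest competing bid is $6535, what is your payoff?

Your bid $7287 is the highest and exceeds the reserve.
Price = max(second-highest bid, reserve) = max($6535, $4377) = $6535.
Payoff = $21932 − $6535 = $15397.

$15397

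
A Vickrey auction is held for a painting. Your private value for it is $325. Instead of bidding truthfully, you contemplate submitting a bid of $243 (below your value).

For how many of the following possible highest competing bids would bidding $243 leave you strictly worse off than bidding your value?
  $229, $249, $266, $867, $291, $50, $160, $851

The deviation hurts exactly when the highest competing bid lies strictly between $243 and $325 — underbidding then forfeits a profitable win.
$229: below both → same outcome either way.
$249: inside the interval → strictly worse (loss $76).
$266: inside the interval → strictly worse (loss $59).
$867: above both → same outcome either way.
$291: inside the interval → strictly worse (loss $34).
$50: below both → same outcome either way.
$160: below both → same outcome either way.
$851: above both → same outcome either way.
Count: 3.

3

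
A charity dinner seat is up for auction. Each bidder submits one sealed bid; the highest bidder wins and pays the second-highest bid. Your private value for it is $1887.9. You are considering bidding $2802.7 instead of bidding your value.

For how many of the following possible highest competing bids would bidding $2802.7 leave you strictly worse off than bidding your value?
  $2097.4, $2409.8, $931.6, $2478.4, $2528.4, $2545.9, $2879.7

The deviation hurts exactly when the highest competing bid lies strictly between $1887.9 and $2802.7 — overbidding then wins at a price above your value.
$2097.4: inside the interval → strictly worse (loss $209.5).
$2409.8: inside the interval → strictly worse (loss $521.9).
$931.6: below both → same outcome either way.
$2478.4: inside the interval → strictly worse (loss $590.5).
$2528.4: inside the interval → strictly worse (loss $640.5).
$2545.9: inside the interval → strictly worse (loss $658).
$2879.7: above both → same outcome either way.
Count: 5.

5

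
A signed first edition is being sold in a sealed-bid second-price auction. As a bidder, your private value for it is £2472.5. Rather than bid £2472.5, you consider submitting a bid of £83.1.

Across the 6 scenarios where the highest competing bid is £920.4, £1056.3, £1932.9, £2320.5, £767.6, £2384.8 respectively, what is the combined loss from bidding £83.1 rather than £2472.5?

£5452.5

The deviation costs you only when the competing bid falls strictly between £83.1 and £2472.5; elsewhere both bids give the same outcome.
£920.4: truthful payoff £1552.1, deviation payoff £0 → loss £1552.1.
£1056.3: truthful payoff £1416.2, deviation payoff £0 → loss £1416.2.
£1932.9: truthful payoff £539.6, deviation payoff £0 → loss £539.6.
£2320.5: truthful payoff £152, deviation payoff £0 → loss £152.
£767.6: truthful payoff £1704.9, deviation payoff £0 → loss £1704.9.
£2384.8: truthful payoff £87.7, deviation payoff £0 → loss £87.7.
Total loss = £1552.1 + £1416.2 + £539.6 + £152 + £1704.9 + £87.7 = £5452.5.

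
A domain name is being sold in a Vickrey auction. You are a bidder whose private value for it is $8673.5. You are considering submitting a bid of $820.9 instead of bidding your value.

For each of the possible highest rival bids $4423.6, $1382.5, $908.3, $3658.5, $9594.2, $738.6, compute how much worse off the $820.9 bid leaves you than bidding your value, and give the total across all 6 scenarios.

$24321.1

The deviation costs you only when the competing bid falls strictly between $820.9 and $8673.5; elsewhere both bids give the same outcome.
$4423.6: truthful payoff $4249.9, deviation payoff $0 → loss $4249.9.
$1382.5: truthful payoff $7291, deviation payoff $0 → loss $7291.
$908.3: truthful payoff $7765.2, deviation payoff $0 → loss $7765.2.
$3658.5: truthful payoff $5015, deviation payoff $0 → loss $5015.
$9594.2: outcomes coincide → loss $0.
$738.6: outcomes coincide → loss $0.
Total loss = $4249.9 + $7291 + $7765.2 + $5015 = $24321.1.
Because the price is fixed by the runner-up's bid, deviating from your value can only change a good outcome into a bad one — never the reverse.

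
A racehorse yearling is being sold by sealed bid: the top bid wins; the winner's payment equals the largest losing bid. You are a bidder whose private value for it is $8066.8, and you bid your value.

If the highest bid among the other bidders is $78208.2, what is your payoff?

$0

Your bid $8066.8 is below the highest competing bid $78208.2, so you lose.
A losing bidder pays nothing and receives nothing: payoff = $0.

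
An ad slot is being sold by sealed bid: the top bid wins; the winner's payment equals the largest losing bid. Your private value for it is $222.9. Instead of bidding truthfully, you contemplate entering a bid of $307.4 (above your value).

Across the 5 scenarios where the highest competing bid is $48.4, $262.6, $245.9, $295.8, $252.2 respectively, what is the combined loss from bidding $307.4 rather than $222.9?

$164.9

The deviation costs you only when the competing bid falls strictly between $222.9 and $307.4; elsewhere both bids give the same outcome.
$48.4: outcomes coincide → loss $0.
$262.6: truthful payoff $0, deviation payoff −$39.7 → loss $39.7.
$245.9: truthful payoff $0, deviation payoff −$23 → loss $23.
$295.8: truthful payoff $0, deviation payoff −$72.9 → loss $72.9.
$252.2: truthful payoff $0, deviation payoff −$29.3 → loss $29.3.
Total loss = $39.7 + $23 + $72.9 + $29.3 = $164.9.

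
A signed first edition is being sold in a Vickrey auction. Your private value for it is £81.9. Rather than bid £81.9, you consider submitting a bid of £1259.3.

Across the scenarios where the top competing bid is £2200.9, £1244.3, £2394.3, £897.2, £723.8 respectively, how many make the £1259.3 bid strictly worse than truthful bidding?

The deviation hurts exactly when the highest competing bid lies strictly between £81.9 and £1259.3 — overbidding then wins at a price above your value.
£2200.9: above both → same outcome either way.
£1244.3: inside the interval → strictly worse (loss £1162.4).
£2394.3: above both → same outcome either way.
£897.2: inside the interval → strictly worse (loss £815.3).
£723.8: inside the interval → strictly worse (loss £641.9).
Count: 3.

3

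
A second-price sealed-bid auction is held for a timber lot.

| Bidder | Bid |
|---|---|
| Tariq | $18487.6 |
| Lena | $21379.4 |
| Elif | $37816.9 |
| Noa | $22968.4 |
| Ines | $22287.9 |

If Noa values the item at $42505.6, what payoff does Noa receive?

$0

Highest bid: Elif at $37816.9, so Elif wins.
Second-highest bid: Noa at $22968.4 — that is the price the winner pays.
Noa did not win, so Noa pays nothing and receives nothing: payoff $0.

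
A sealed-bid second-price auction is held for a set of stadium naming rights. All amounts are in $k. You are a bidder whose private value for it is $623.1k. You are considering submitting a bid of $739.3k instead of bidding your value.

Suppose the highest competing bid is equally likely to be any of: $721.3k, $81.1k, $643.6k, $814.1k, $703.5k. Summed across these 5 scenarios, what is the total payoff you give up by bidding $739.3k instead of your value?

$199.1k

The deviation costs you only when the competing bid falls strictly between $623.1k and $739.3k; elsewhere both bids give the same outcome.
$721.3k: truthful payoff $0k, deviation payoff −$98.2k → loss $98.2k.
$81.1k: outcomes coincide → loss $0k.
$643.6k: truthful payoff $0k, deviation payoff −$20.5k → loss $20.5k.
$814.1k: outcomes coincide → loss $0k.
$703.5k: truthful payoff $0k, deviation payoff −$80.4k → loss $80.4k.
Total loss = $98.2k + $20.5k + $80.4k = $199.1k.
In a second-price auction your bid sets only whether you win, not what you pay, so bidding your true value is weakly dominant.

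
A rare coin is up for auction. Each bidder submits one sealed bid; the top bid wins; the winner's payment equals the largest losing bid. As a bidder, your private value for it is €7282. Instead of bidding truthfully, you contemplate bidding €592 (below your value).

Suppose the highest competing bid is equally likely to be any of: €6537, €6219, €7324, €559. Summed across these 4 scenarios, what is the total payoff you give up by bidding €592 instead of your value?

The deviation costs you only when the competing bid falls strictly between €592 and €7282; elsewhere both bids give the same outcome.
€6537: truthful payoff €745, deviation payoff €0 → loss €745.
€6219: truthful payoff €1063, deviation payoff €0 → loss €1063.
€7324: outcomes coincide → loss €0.
€559: outcomes coincide → loss €0.
Total loss = €745 + €1063 = €1808.

€1808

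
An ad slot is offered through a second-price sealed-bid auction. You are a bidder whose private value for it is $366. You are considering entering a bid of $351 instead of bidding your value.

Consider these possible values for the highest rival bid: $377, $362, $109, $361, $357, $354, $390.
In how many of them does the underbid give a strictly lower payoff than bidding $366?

4

The deviation hurts exactly when the highest competing bid lies strictly between $351 and $366 — underbidding then forfeits a profitable win.
$377: above both → same outcome either way.
$362: inside the interval → strictly worse (loss $4).
$109: below both → same outcome either way.
$361: inside the interval → strictly worse (loss $5).
$357: inside the interval → strictly worse (loss $9).
$354: inside the interval → strictly worse (loss $12).
$390: above both → same outcome either way.
Count: 4.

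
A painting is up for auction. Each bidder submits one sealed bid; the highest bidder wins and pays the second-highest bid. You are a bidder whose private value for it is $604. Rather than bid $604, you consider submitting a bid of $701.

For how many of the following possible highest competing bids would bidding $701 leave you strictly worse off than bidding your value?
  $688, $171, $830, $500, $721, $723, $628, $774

The deviation hurts exactly when the highest competing bid lies strictly between $604 and $701 — overbidding then wins at a price above your value.
$688: inside the interval → strictly worse (loss $84).
$171: below both → same outcome either way.
$830: above both → same outcome either way.
$500: below both → same outcome either way.
$721: above both → same outcome either way.
$723: above both → same outcome either way.
$628: inside the interval → strictly worse (loss $24).
$774: above both → same outcome either way.
Count: 2.

2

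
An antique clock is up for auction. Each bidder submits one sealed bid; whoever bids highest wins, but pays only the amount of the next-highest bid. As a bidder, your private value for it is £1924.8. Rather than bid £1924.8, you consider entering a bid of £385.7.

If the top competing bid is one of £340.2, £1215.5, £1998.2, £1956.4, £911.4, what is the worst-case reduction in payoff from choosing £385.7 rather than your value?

£1013.4

£340.2: same outcome either way → loss £0.
£1215.5: truthful gives £709.3, deviation gives £0 → loss £709.3.
£1998.2: same outcome either way → loss £0.
£1956.4: same outcome either way → loss £0.
£911.4: truthful gives £1013.4, deviation gives £0 → loss £1013.4.
Maximum loss: £1013.4.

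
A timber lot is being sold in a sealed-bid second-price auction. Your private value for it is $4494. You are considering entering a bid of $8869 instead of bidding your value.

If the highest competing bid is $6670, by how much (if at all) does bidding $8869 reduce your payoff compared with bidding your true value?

Bidding your value $4494: you lose (since $4494 < $6670). Payoff $0.
Bidding $8869: you win and pay $6670. Payoff $4494 − $6670 = −$2176.
The competing bid $6670 lies between your value and your inflated bid, so overbidding wins an item priced above your value.
Loss from deviating = $0 − (−$2176) = $2176.

$2176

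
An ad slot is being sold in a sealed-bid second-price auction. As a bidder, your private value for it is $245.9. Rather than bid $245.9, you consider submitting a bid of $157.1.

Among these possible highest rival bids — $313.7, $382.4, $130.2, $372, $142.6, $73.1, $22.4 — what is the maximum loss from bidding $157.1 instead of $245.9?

$0

$313.7: same outcome either way → loss $0.
$382.4: same outcome either way → loss $0.
$130.2: same outcome either way → loss $0.
$372: same outcome either way → loss $0.
$142.6: same outcome either way → loss $0.
$73.1: same outcome either way → loss $0.
$22.4: same outcome either way → loss $0.
Maximum loss: $0.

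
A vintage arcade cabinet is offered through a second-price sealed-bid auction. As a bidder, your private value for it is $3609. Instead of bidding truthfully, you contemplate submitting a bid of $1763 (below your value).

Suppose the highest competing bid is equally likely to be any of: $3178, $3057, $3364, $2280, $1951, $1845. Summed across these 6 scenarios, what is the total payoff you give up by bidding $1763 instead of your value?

The deviation costs you only when the competing bid falls strictly between $1763 and $3609; elsewhere both bids give the same outcome.
$3178: truthful payoff $431, deviation payoff $0 → loss $431.
$3057: truthful payoff $552, deviation payoff $0 → loss $552.
$3364: truthful payoff $245, deviation payoff $0 → loss $245.
$2280: truthful payoff $1329, deviation payoff $0 → loss $1329.
$1951: truthful payoff $1658, deviation payoff $0 → loss $1658.
$1845: truthful payoff $1764, deviation payoff $0 → loss $1764.
Total loss = $431 + $552 + $245 + $1329 + $1658 + $1764 = $5979.

$5979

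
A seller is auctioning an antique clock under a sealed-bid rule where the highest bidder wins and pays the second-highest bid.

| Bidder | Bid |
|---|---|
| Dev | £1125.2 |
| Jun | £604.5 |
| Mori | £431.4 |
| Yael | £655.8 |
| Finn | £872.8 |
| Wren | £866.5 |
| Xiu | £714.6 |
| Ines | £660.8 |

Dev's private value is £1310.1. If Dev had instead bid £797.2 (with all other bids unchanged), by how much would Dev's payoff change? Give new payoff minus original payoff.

−£437.3

The highest bid among the other bidders is £872.8; Dev's bid doesn't change that.
Original bid £1125.2: Dev is highest, pays the top rival bid £872.8; payoff £1310.1 − £872.8 = £437.3.
Alternative bid £797.2: Dev is not highest (top rival bid is £872.8); payoff £0.
Change in payoff = £0 − (£437.3) = −£437.3.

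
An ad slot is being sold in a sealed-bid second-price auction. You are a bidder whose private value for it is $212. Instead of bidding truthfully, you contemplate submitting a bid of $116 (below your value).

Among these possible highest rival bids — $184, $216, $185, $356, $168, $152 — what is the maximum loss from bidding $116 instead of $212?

$60

$184: truthful gives $28, deviation gives $0 → loss $28.
$216: same outcome either way → loss $0.
$185: truthful gives $27, deviation gives $0 → loss $27.
$356: same outcome either way → loss $0.
$168: truthful gives $44, deviation gives $0 → loss $44.
$152: truthful gives $60, deviation gives $0 → loss $60.
Maximum loss: $60.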